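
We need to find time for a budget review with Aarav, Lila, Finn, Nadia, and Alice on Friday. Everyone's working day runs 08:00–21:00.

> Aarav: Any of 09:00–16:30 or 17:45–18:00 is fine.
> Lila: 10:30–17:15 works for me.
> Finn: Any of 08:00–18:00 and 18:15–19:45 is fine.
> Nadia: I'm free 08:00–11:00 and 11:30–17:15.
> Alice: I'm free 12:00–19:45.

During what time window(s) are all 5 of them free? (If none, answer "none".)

Aarav ∩ Lila: 10:30-16:30.
Aarav ∩ Lila ∩ Finn: 10:30-16:30.
Aarav ∩ Lila ∩ Finn ∩ Nadia: 10:30-11:00, 11:30-16:30.
Aarav ∩ Lila ∩ Finn ∩ Nadia ∩ Alice: 12:00-16:30.

12:00-16:30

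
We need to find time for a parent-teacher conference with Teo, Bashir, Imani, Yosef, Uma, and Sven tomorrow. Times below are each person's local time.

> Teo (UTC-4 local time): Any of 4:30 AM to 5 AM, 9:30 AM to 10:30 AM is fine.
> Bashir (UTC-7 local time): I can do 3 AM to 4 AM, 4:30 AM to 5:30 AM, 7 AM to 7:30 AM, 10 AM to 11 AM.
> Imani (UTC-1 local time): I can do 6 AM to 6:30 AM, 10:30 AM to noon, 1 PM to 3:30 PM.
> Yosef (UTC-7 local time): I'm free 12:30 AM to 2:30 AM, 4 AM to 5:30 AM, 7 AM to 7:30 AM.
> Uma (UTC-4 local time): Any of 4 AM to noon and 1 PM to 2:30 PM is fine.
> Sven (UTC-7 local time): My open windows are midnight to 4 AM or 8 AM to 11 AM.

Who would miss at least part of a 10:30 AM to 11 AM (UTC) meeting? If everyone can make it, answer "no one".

Teo in UTC: 08:30-09:00, 13:30-14:30 (add 4h to convert from UTC-4).
Bashir in UTC: 10:00-11:00, 11:30-12:30, 14:00-14:30, 17:00-18:00 (add 7h to convert from UTC-7).
Imani in UTC: 07:00-07:30, 11:30-13:00, 14:00-16:30 (add 1h to convert from UTC-1).
Yosef in UTC: 07:30-09:30, 11:00-12:30, 14:00-14:30 (add 7h to convert from UTC-7).
Uma in UTC: 08:00-16:00, 17:00-18:30 (add 4h to convert from UTC-4).
Sven in UTC: 07:00-11:00, 15:00-18:00 (add 7h to convert from UTC-7).
Teo: not fully free for 10:30-11:00. Bashir: free for 10:30-11:00. Imani: not fully free for 10:30-11:00. Yosef: not fully free for 10:30-11:00. Uma: free for 10:30-11:00. Sven: free for 10:30-11:00.

Imani, Teo, Yosef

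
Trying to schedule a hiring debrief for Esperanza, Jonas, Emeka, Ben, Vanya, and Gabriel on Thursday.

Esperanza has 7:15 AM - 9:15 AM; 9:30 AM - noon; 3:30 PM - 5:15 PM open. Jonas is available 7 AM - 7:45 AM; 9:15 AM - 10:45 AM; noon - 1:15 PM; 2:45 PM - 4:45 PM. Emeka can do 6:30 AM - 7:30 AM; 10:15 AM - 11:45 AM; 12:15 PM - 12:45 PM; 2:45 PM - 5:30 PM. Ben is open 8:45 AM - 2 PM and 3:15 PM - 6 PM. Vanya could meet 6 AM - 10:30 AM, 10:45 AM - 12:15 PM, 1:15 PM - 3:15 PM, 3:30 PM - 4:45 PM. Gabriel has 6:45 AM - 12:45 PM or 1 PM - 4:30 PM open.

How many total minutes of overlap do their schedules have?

75

Esperanza ∩ Jonas: 07:15-07:45, 09:30-10:45, 15:30-16:45.
Esperanza ∩ Jonas ∩ Emeka: 07:15-07:30, 10:15-10:45, 15:30-16:45.
Esperanza ∩ Jonas ∩ Emeka ∩ Ben: 10:15-10:45, 15:30-16:45.
Esperanza ∩ Jonas ∩ Emeka ∩ Ben ∩ Vanya: 10:15-10:30, 15:30-16:45.
Esperanza ∩ Jonas ∩ Emeka ∩ Ben ∩ Vanya ∩ Gabriel: 10:15-10:30, 15:30-16:30.
Those are the intersection windows.
Summing the common windows: 15 + 60 = 75 minutes.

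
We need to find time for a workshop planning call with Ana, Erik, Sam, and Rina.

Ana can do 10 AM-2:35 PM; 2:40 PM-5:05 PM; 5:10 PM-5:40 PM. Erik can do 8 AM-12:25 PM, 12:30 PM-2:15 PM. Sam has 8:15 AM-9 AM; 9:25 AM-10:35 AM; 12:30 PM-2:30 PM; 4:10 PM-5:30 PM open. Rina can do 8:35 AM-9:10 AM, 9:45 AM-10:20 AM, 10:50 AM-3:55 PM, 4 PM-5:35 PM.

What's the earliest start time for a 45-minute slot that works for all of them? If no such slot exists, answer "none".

12:30

Ana ∩ Erik: 10:00-12:25, 12:30-14:15.
Ana ∩ Erik ∩ Sam: 10:00-10:35, 12:30-14:15.
Ana ∩ Erik ∩ Sam ∩ Rina: 10:00-10:20, 12:30-14:15.
The first common window of at least 45 minutes is 12:30-14:15, so the earliest start is 12:30.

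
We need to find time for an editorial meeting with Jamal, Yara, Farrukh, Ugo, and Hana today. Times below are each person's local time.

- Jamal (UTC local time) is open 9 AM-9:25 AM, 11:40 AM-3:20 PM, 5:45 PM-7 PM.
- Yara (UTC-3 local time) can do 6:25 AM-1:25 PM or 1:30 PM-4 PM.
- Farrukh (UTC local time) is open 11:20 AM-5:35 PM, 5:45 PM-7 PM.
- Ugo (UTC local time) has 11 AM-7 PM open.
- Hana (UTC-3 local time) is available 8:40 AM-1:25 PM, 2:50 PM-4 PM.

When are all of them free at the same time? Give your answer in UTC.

11:40-15:20, 17:50-19:00

Jamal in UTC: 09:00-09:25, 11:40-15:20, 17:45-19:00.
Yara in UTC: 09:25-16:25, 16:30-19:00 (add 3h to convert from UTC-3).
Farrukh in UTC: 11:20-17:35, 17:45-19:00.
Ugo in UTC: 11:00-19:00.
Hana in UTC: 11:40-16:25, 17:50-19:00 (add 3h to convert from UTC-3).
Jamal ∩ Yara: 11:40-15:20, 17:45-19:00.
Jamal ∩ Yara ∩ Farrukh: 11:40-15:20, 17:45-19:00.
Jamal ∩ Yara ∩ Farrukh ∩ Ugo: 11:40-15:20, 17:45-19:00.
Jamal ∩ Yara ∩ Farrukh ∩ Ugo ∩ Hana: 11:40-15:20, 17:50-19:00.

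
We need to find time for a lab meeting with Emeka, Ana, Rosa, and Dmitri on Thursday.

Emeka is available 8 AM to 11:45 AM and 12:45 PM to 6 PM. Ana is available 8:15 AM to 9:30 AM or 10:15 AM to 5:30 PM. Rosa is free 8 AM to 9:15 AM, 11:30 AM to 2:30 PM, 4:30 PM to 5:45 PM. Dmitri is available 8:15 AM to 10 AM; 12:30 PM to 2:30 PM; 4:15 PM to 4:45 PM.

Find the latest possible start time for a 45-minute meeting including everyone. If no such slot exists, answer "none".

13:45

Emeka ∩ Ana: 08:15-09:30, 10:15-11:45, 12:45-17:30.
Emeka ∩ Ana ∩ Rosa: 08:15-09:15, 11:30-11:45, 12:45-14:30, 16:30-17:30.
Emeka ∩ Ana ∩ Rosa ∩ Dmitri: 08:15-09:15, 12:45-14:30, 16:30-16:45.
Those are the intersection windows.
The last common window of at least 45 minutes is 12:45-14:30; a 45-minute meeting can start as late as 13:45 and still end by 14:30.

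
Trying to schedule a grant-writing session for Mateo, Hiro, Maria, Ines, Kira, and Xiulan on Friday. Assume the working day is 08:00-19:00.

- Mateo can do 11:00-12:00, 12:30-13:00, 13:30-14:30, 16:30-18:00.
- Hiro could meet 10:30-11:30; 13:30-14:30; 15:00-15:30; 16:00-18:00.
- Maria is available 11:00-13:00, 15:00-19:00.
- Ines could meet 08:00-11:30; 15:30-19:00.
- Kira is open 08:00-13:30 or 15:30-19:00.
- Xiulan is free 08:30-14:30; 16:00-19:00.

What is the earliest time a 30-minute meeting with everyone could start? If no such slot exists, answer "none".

11:00

Mateo ∩ Hiro: 11:00-11:30, 13:30-14:30, 16:30-18:00.
Mateo ∩ Hiro ∩ Maria: 11:00-11:30, 16:30-18:00.
Mateo ∩ Hiro ∩ Maria ∩ Ines: 11:00-11:30, 16:30-18:00.
Mateo ∩ Hiro ∩ Maria ∩ Ines ∩ Kira: 11:00-11:30, 16:30-18:00.
Mateo ∩ Hiro ∩ Maria ∩ Ines ∩ Kira ∩ Xiulan: 11:00-11:30, 16:30-18:00.
Those are the intersection windows.
The first common window of at least 30 minutes is 11:00-11:30, so the earliest start is 11:00.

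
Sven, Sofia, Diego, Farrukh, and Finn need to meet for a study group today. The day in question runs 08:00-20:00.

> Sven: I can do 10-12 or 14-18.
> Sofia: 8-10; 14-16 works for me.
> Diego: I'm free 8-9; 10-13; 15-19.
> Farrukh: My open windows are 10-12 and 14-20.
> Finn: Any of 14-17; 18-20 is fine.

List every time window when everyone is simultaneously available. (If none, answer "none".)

Sven ∩ Sofia: 14:00-16:00.
Sven ∩ Sofia ∩ Diego: 15:00-16:00.
Sven ∩ Sofia ∩ Diego ∩ Farrukh: 15:00-16:00.
Sven ∩ Sofia ∩ Diego ∩ Farrukh ∩ Finn: 15:00-16:00.

15:00-16:00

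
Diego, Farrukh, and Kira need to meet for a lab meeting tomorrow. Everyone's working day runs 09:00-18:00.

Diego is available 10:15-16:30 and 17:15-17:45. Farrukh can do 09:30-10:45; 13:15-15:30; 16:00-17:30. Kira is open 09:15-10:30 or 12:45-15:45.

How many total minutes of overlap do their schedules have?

Diego ∩ Farrukh: 10:15-10:45, 13:15-15:30, 16:00-16:30, 17:15-17:30.
Diego ∩ Farrukh ∩ Kira: 10:15-10:30, 13:15-15:30.
Summing the common windows: 15 + 135 = 150 minutes.

150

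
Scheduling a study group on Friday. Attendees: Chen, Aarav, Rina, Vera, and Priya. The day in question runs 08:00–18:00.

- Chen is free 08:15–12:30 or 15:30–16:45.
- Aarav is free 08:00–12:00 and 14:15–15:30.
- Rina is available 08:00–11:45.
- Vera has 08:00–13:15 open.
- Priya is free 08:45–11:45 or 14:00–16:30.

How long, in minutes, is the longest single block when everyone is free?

Chen ∩ Aarav: 08:15-12:00.
Chen ∩ Aarav ∩ Rina: 08:15-11:45.
Chen ∩ Aarav ∩ Rina ∩ Vera: 08:15-11:45.
Chen ∩ Aarav ∩ Rina ∩ Vera ∩ Priya: 08:45-11:45.
The longest is 08:45-11:45 at 180 minutes.

180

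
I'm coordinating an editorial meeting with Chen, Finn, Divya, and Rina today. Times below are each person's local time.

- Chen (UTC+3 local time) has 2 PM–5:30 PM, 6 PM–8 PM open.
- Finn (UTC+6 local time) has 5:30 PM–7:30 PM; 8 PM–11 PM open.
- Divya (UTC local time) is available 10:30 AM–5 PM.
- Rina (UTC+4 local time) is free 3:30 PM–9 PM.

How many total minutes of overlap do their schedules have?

Chen in UTC: 11:00-14:30, 15:00-17:00 (subtract 3h to convert from UTC+3).
Finn in UTC: 11:30-13:30, 14:00-17:00 (subtract 6h to convert from UTC+6).
Divya in UTC: 10:30-17:00.
Rina in UTC: 11:30-17:00 (subtract 4h to convert from UTC+4).
Chen ∩ Finn: 11:30-13:30, 14:00-14:30, 15:00-17:00.
Chen ∩ Finn ∩ Divya: 11:30-13:30, 14:00-14:30, 15:00-17:00.
Chen ∩ Finn ∩ Divya ∩ Rina: 11:30-13:30, 14:00-14:30, 15:00-17:00.
Summing the common windows: 120 + 30 + 120 = 270 minutes.

270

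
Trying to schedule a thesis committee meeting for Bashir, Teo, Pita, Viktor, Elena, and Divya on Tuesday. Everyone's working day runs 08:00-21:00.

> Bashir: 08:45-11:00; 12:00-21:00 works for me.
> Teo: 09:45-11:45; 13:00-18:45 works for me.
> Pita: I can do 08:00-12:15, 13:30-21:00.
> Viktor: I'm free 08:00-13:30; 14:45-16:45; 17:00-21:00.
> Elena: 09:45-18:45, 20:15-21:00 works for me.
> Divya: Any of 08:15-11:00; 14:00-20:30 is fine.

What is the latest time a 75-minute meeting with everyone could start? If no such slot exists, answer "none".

Bashir ∩ Teo: 09:45-11:00, 13:00-18:45.
Bashir ∩ Teo ∩ Pita: 09:45-11:00, 13:30-18:45.
Bashir ∩ Teo ∩ Pita ∩ Viktor: 09:45-11:00, 14:45-16:45, 17:00-18:45.
Bashir ∩ Teo ∩ Pita ∩ Viktor ∩ Elena: 09:45-11:00, 14:45-16:45, 17:00-18:45.
Bashir ∩ Teo ∩ Pita ∩ Viktor ∩ Elena ∩ Divya: 09:45-11:00, 14:45-16:45, 17:00-18:45.
So the common availability across everyone is 09:45-11:00, 14:45-16:45, 17:00-18:45.
The last common window of at least 75 minutes is 17:00-18:45; a 75-minute meeting can start as late as 17:30 and still end by 18:45.

17:30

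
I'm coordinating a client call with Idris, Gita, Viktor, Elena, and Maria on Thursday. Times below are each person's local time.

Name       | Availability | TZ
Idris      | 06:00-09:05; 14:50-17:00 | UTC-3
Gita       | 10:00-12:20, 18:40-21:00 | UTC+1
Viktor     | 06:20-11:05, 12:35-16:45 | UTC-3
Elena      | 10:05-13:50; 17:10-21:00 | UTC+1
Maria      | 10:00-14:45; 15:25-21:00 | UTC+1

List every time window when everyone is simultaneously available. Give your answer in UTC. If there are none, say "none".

Idris in UTC: 09:00-12:05, 17:50-20:00 (add 3h to convert from UTC-3).
Gita in UTC: 09:00-11:20, 17:40-20:00 (subtract 1h to convert from UTC+1).
Viktor in UTC: 09:20-14:05, 15:35-19:45 (add 3h to convert from UTC-3).
Elena in UTC: 09:05-12:50, 16:10-20:00 (subtract 1h to convert from UTC+1).
Maria in UTC: 09:00-13:45, 14:25-20:00 (subtract 1h to convert from UTC+1).
Idris ∩ Gita: 09:00-11:20, 17:50-20:00.
Idris ∩ Gita ∩ Viktor: 09:20-11:20, 17:50-19:45.
Idris ∩ Gita ∩ Viktor ∩ Elena: 09:20-11:20, 17:50-19:45.
Idris ∩ Gita ∩ Viktor ∩ Elena ∩ Maria: 09:20-11:20, 17:50-19:45.

09:20-11:20, 17:50-19:45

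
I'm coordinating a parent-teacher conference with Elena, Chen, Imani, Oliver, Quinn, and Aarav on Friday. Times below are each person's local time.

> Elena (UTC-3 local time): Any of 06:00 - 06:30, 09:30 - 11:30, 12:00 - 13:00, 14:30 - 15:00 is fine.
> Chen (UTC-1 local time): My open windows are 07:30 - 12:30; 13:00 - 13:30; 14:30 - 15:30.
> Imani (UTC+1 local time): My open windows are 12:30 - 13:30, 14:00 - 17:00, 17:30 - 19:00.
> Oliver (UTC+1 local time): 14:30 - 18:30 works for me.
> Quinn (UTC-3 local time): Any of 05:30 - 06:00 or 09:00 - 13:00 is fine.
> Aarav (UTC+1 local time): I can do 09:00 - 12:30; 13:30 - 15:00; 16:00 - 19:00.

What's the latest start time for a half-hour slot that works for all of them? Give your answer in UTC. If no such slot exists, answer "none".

Elena in UTC: 09:00-09:30, 12:30-14:30, 15:00-16:00, 17:30-18:00 (add 3h to convert from UTC-3).
Chen in UTC: 08:30-13:30, 14:00-14:30, 15:30-16:30 (add 1h to convert from UTC-1).
Imani in UTC: 11:30-12:30, 13:00-16:00, 16:30-18:00 (subtract 1h to convert from UTC+1).
Oliver in UTC: 13:30-17:30 (subtract 1h to convert from UTC+1).
Quinn in UTC: 08:30-09:00, 12:00-16:00 (add 3h to convert from UTC-3).
Aarav in UTC: 08:00-11:30, 12:30-14:00, 15:00-18:00 (subtract 1h to convert from UTC+1).
Elena ∩ Chen: 09:00-09:30, 12:30-13:30, 14:00-14:30, 15:30-16:00.
Elena ∩ Chen ∩ Imani: 13:00-13:30, 14:00-14:30, 15:30-16:00.
Elena ∩ Chen ∩ Imani ∩ Oliver: 14:00-14:30, 15:30-16:00.
Elena ∩ Chen ∩ Imani ∩ Oliver ∩ Quinn: 14:00-14:30, 15:30-16:00.
Elena ∩ Chen ∩ Imani ∩ Oliver ∩ Quinn ∩ Aarav: 15:30-16:00.
So the common availability across everyone is 15:30-16:00.
The last common window of at least 30 minutes is 15:30-16:00; a 30-minute meeting can start as late as 15:30 and still end by 16:00.

15:30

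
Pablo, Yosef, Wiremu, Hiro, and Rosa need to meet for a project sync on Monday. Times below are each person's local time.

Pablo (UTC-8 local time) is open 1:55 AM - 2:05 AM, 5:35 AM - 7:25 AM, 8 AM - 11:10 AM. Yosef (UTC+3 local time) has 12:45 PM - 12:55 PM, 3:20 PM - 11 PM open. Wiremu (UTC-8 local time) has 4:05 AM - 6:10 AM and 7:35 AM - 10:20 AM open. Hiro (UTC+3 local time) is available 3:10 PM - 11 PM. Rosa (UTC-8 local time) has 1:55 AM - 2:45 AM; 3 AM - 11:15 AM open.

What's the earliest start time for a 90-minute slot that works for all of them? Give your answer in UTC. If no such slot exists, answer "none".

Pablo in UTC: 09:55-10:05, 13:35-15:25, 16:00-19:10 (add 8h to convert from UTC-8).
Yosef in UTC: 09:45-09:55, 12:20-20:00 (subtract 3h to convert from UTC+3).
Wiremu in UTC: 12:05-14:10, 15:35-18:20 (add 8h to convert from UTC-8).
Hiro in UTC: 12:10-20:00 (subtract 3h to convert from UTC+3).
Rosa in UTC: 09:55-10:45, 11:00-19:15 (add 8h to convert from UTC-8).
Pablo ∩ Yosef: 13:35-15:25, 16:00-19:10.
Pablo ∩ Yosef ∩ Wiremu: 13:35-14:10, 16:00-18:20.
Pablo ∩ Yosef ∩ Wiremu ∩ Hiro: 13:35-14:10, 16:00-18:20.
Pablo ∩ Yosef ∩ Wiremu ∩ Hiro ∩ Rosa: 13:35-14:10, 16:00-18:20.
Those are the intersection windows.
The first common window of at least 90 minutes is 16:00-18:20, so the earliest start is 16:00.

16:00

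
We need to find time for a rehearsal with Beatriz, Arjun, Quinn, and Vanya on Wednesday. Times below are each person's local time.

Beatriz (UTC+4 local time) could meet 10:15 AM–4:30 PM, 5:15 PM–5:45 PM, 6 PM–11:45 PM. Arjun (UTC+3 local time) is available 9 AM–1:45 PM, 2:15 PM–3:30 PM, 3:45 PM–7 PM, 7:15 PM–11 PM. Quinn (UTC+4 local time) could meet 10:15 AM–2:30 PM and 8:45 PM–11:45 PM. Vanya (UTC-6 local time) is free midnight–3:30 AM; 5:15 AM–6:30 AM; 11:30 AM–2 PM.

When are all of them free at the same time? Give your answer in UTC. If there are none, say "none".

Beatriz in UTC: 06:15-12:30, 13:15-13:45, 14:00-19:45 (subtract 4h to convert from UTC+4).
Arjun in UTC: 06:00-10:45, 11:15-12:30, 12:45-16:00, 16:15-20:00 (subtract 3h to convert from UTC+3).
Quinn in UTC: 06:15-10:30, 16:45-19:45 (subtract 4h to convert from UTC+4).
Vanya in UTC: 06:00-09:30, 11:15-12:30, 17:30-20:00 (add 6h to convert from UTC-6).
Beatriz ∩ Arjun: 06:15-10:45, 11:15-12:30, 13:15-13:45, 14:00-16:00, 16:15-19:45.
Beatriz ∩ Arjun ∩ Quinn: 06:15-10:30, 16:45-19:45.
Beatriz ∩ Arjun ∩ Quinn ∩ Vanya: 06:15-09:30, 17:30-19:45.

06:15-09:30, 17:30-19:45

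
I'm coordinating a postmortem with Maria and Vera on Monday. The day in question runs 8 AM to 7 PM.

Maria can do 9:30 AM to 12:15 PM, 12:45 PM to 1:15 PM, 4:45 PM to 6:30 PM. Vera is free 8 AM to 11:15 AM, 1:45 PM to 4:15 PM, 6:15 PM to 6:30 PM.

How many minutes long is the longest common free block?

Maria ∩ Vera: 09:30-11:15, 18:15-18:30.
Those are the intersection windows.
The longest is 09:30-11:15 at 105 minutes.

105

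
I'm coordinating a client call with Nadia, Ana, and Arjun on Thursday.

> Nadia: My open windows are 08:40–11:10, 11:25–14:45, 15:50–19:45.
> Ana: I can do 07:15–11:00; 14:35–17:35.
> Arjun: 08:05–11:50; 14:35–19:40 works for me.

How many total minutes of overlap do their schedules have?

255

Nadia ∩ Ana: 08:40-11:00, 14:35-14:45, 15:50-17:35.
Nadia ∩ Ana ∩ Arjun: 08:40-11:00, 14:35-14:45, 15:50-17:35.
Summing the common windows: 140 + 10 + 105 = 255 minutes.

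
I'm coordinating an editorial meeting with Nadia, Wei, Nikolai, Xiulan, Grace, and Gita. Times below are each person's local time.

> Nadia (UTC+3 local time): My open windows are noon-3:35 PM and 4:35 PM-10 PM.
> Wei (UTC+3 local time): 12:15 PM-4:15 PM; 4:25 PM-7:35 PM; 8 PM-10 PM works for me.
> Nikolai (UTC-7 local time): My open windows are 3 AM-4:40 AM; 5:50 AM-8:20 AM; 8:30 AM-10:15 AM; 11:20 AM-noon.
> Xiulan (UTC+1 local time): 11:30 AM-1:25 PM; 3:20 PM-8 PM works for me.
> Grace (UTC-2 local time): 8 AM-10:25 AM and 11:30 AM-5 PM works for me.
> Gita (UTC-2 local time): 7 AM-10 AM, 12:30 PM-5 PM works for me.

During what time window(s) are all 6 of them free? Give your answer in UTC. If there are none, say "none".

Nadia in UTC: 09:00-12:35, 13:35-19:00 (subtract 3h to convert from UTC+3).
Wei in UTC: 09:15-13:15, 13:25-16:35, 17:00-19:00 (subtract 3h to convert from UTC+3).
Nikolai in UTC: 10:00-11:40, 12:50-15:20, 15:30-17:15, 18:20-19:00 (add 7h to convert from UTC-7).
Xiulan in UTC: 10:30-12:25, 14:20-19:00 (subtract 1h to convert from UTC+1).
Grace in UTC: 10:00-12:25, 13:30-19:00 (add 2h to convert from UTC-2).
Gita in UTC: 09:00-12:00, 14:30-19:00 (add 2h to convert from UTC-2).
Nadia ∩ Wei: 09:15-12:35, 13:35-16:35, 17:00-19:00.
Nadia ∩ Wei ∩ Nikolai: 10:00-11:40, 13:35-15:20, 15:30-16:35, 17:00-17:15, 18:20-19:00.
Nadia ∩ Wei ∩ Nikolai ∩ Xiulan: 10:30-11:40, 14:20-15:20, 15:30-16:35, 17:00-17:15, 18:20-19:00.
Nadia ∩ Wei ∩ Nikolai ∩ Xiulan ∩ Grace: 10:30-11:40, 14:20-15:20, 15:30-16:35, 17:00-17:15, 18:20-19:00.
Nadia ∩ Wei ∩ Nikolai ∩ Xiulan ∩ Grace ∩ Gita: 10:30-11:40, 14:30-15:20, 15:30-16:35, 17:00-17:15, 18:20-19:00.
Those are the intersection windows.

10:30-11:40, 14:30-15:20, 15:30-16:35, 17:00-17:15, 18:20-19:00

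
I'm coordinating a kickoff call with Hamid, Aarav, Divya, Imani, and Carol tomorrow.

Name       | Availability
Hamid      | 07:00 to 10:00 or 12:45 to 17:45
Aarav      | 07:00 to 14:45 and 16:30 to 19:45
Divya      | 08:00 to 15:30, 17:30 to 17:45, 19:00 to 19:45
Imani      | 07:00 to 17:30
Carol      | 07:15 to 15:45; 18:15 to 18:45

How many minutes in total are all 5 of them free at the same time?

240

Hamid ∩ Aarav: 07:00-10:00, 12:45-14:45, 16:30-17:45.
Hamid ∩ Aarav ∩ Divya: 08:00-10:00, 12:45-14:45, 17:30-17:45.
Hamid ∩ Aarav ∩ Divya ∩ Imani: 08:00-10:00, 12:45-14:45.
Hamid ∩ Aarav ∩ Divya ∩ Imani ∩ Carol: 08:00-10:00, 12:45-14:45.
Summing the common windows: 120 + 120 = 240 minutes.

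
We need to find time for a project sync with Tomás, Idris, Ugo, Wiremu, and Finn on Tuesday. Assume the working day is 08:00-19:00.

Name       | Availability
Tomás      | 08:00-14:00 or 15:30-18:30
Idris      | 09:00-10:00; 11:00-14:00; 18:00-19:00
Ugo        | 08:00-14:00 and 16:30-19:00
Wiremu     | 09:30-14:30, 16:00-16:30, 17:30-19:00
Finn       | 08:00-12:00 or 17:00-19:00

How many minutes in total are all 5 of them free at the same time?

120

Tomás ∩ Idris: 09:00-10:00, 11:00-14:00, 18:00-18:30.
Tomás ∩ Idris ∩ Ugo: 09:00-10:00, 11:00-14:00, 18:00-18:30.
Tomás ∩ Idris ∩ Ugo ∩ Wiremu: 09:30-10:00, 11:00-14:00, 18:00-18:30.
Tomás ∩ Idris ∩ Ugo ∩ Wiremu ∩ Finn: 09:30-10:00, 11:00-12:00, 18:00-18:30.
So the common availability across everyone is 09:30-10:00, 11:00-12:00, 18:00-18:30.
Summing the common windows: 30 + 60 + 30 = 120 minutes.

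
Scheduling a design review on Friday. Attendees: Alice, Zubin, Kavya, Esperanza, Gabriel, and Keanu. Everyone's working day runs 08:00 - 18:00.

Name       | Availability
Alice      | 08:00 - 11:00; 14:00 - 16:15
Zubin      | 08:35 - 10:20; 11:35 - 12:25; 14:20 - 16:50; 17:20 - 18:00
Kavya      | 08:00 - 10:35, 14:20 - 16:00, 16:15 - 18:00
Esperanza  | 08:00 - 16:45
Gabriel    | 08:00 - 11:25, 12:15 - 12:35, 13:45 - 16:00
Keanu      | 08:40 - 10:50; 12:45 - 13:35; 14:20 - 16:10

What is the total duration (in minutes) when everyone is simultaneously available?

200

Alice ∩ Zubin: 08:35-10:20, 14:20-16:15.
Alice ∩ Zubin ∩ Kavya: 08:35-10:20, 14:20-16:00.
Alice ∩ Zubin ∩ Kavya ∩ Esperanza: 08:35-10:20, 14:20-16:00.
Alice ∩ Zubin ∩ Kavya ∩ Esperanza ∩ Gabriel: 08:35-10:20, 14:20-16:00.
Alice ∩ Zubin ∩ Kavya ∩ Esperanza ∩ Gabriel ∩ Keanu: 08:40-10:20, 14:20-16:00.
Those are the intersection windows.
Summing the common windows: 100 + 100 = 200 minutes.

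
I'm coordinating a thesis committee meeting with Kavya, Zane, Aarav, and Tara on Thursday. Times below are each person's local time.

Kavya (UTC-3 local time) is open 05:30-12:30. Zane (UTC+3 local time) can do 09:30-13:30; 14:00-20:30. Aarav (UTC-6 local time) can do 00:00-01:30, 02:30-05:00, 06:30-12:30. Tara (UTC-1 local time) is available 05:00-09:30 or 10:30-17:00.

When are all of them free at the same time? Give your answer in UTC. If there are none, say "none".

08:30-10:30, 12:30-15:30

Kavya in UTC: 08:30-15:30 (add 3h to convert from UTC-3).
Zane in UTC: 06:30-10:30, 11:00-17:30 (subtract 3h to convert from UTC+3).
Aarav in UTC: 06:00-07:30, 08:30-11:00, 12:30-18:30 (add 6h to convert from UTC-6).
Tara in UTC: 06:00-10:30, 11:30-18:00 (add 1h to convert from UTC-1).
Kavya ∩ Zane: 08:30-10:30, 11:00-15:30.
Kavya ∩ Zane ∩ Aarav: 08:30-10:30, 12:30-15:30.
Kavya ∩ Zane ∩ Aarav ∩ Tara: 08:30-10:30, 12:30-15:30.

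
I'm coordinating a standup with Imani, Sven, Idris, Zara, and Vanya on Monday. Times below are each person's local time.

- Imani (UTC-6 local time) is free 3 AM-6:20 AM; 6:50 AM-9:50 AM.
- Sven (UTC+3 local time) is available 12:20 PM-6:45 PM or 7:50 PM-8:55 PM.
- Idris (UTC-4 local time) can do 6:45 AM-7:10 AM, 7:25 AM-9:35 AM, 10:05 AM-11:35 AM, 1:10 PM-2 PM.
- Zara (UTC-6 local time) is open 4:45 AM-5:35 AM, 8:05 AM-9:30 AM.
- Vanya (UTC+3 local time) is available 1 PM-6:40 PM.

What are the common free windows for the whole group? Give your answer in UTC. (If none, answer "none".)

Imani in UTC: 09:00-12:20, 12:50-15:50 (add 6h to convert from UTC-6).
Sven in UTC: 09:20-15:45, 16:50-17:55 (subtract 3h to convert from UTC+3).
Idris in UTC: 10:45-11:10, 11:25-13:35, 14:05-15:35, 17:10-18:00 (add 4h to convert from UTC-4).
Zara in UTC: 10:45-11:35, 14:05-15:30 (add 6h to convert from UTC-6).
Vanya in UTC: 10:00-15:40 (subtract 3h to convert from UTC+3).
Imani ∩ Sven: 09:20-12:20, 12:50-15:45.
Imani ∩ Sven ∩ Idris: 10:45-11:10, 11:25-12:20, 12:50-13:35, 14:05-15:35.
Imani ∩ Sven ∩ Idris ∩ Zara: 10:45-11:10, 11:25-11:35, 14:05-15:30.
Imani ∩ Sven ∩ Idris ∩ Zara ∩ Vanya: 10:45-11:10, 11:25-11:35, 14:05-15:30.

10:45-11:10, 11:25-11:35, 14:05-15:30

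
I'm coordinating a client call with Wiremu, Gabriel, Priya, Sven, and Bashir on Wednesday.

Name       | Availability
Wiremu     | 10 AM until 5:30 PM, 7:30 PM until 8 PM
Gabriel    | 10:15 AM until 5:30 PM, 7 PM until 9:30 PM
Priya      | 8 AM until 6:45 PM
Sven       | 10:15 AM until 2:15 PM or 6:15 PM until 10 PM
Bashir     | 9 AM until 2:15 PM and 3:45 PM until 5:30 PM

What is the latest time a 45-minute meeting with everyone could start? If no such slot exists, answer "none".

13:30

Wiremu ∩ Gabriel: 10:15-17:30, 19:30-20:00.
Wiremu ∩ Gabriel ∩ Priya: 10:15-17:30.
Wiremu ∩ Gabriel ∩ Priya ∩ Sven: 10:15-14:15.
Wiremu ∩ Gabriel ∩ Priya ∩ Sven ∩ Bashir: 10:15-14:15.
The last common window of at least 45 minutes is 10:15-14:15; a 45-minute meeting can start as late as 13:30 and still end by 14:15.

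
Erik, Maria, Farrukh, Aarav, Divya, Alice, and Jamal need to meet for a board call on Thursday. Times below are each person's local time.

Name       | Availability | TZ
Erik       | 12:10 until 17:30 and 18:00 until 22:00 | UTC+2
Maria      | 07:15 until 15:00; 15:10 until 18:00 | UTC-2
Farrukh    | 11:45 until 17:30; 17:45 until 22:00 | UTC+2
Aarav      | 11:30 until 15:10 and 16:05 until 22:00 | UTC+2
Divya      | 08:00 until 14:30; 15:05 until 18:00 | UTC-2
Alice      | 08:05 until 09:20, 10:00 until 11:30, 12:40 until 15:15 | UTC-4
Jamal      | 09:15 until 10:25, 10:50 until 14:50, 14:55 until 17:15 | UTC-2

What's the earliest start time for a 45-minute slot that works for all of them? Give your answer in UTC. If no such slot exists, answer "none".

14:05

Erik in UTC: 10:10-15:30, 16:00-20:00 (subtract 2h to convert from UTC+2).
Maria in UTC: 09:15-17:00, 17:10-20:00 (add 2h to convert from UTC-2).
Farrukh in UTC: 09:45-15:30, 15:45-20:00 (subtract 2h to convert from UTC+2).
Aarav in UTC: 09:30-13:10, 14:05-20:00 (subtract 2h to convert from UTC+2).
Divya in UTC: 10:00-16:30, 17:05-20:00 (add 2h to convert from UTC-2).
Alice in UTC: 12:05-13:20, 14:00-15:30, 16:40-19:15 (add 4h to convert from UTC-4).
Jamal in UTC: 11:15-12:25, 12:50-16:50, 16:55-19:15 (add 2h to convert from UTC-2).
Erik ∩ Maria: 10:10-15:30, 16:00-17:00, 17:10-20:00.
Erik ∩ Maria ∩ Farrukh: 10:10-15:30, 16:00-17:00, 17:10-20:00.
Erik ∩ Maria ∩ Farrukh ∩ Aarav: 10:10-13:10, 14:05-15:30, 16:00-17:00, 17:10-20:00.
Erik ∩ Maria ∩ Farrukh ∩ Aarav ∩ Divya: 10:10-13:10, 14:05-15:30, 16:00-16:30, 17:10-20:00.
Erik ∩ Maria ∩ Farrukh ∩ Aarav ∩ Divya ∩ Alice: 12:05-13:10, 14:05-15:30, 17:10-19:15.
Erik ∩ Maria ∩ Farrukh ∩ Aarav ∩ Divya ∩ Alice ∩ Jamal: 12:05-12:25, 12:50-13:10, 14:05-15:30, 17:10-19:15.
So the common availability across everyone is 12:05-12:25, 12:50-13:10, 14:05-15:30, 17:10-19:15.
The first common window of at least 45 minutes is 14:05-15:30, so the earliest start is 14:05.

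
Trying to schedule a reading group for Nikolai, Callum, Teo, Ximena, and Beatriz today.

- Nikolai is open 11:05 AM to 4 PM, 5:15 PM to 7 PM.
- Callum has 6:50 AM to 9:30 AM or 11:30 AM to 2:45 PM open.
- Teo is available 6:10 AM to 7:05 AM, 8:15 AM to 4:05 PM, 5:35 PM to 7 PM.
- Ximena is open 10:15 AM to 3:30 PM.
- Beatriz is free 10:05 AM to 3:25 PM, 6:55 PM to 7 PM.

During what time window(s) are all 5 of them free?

Nikolai ∩ Callum: 11:30-14:45.
Nikolai ∩ Callum ∩ Teo: 11:30-14:45.
Nikolai ∩ Callum ∩ Teo ∩ Ximena: 11:30-14:45.
Nikolai ∩ Callum ∩ Teo ∩ Ximena ∩ Beatriz: 11:30-14:45.

11:30-14:45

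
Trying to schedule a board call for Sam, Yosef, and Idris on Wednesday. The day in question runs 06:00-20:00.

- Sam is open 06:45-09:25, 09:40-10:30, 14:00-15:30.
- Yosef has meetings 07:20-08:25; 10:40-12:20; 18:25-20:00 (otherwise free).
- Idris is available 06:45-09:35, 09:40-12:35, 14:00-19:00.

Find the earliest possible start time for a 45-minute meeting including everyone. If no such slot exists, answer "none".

08:25

Sam free: 06:45-09:25, 09:40-10:30, 14:00-15:30.
Yosef free: 06:00-07:20, 08:25-10:40, 12:20-18:25 (invert busy blocks within the working day).
Idris free: 06:45-09:35, 09:40-12:35, 14:00-19:00.
Sam ∩ Yosef: 06:45-07:20, 08:25-09:25, 09:40-10:30, 14:00-15:30.
Sam ∩ Yosef ∩ Idris: 06:45-07:20, 08:25-09:25, 09:40-10:30, 14:00-15:30.
The first common window of at least 45 minutes is 08:25-09:25, so the earliest start is 08:25.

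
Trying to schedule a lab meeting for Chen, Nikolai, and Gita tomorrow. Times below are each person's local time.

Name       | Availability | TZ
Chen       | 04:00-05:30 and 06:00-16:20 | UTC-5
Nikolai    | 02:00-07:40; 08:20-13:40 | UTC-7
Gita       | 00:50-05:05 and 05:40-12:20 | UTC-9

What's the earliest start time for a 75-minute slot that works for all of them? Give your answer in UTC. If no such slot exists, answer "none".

Chen in UTC: 09:00-10:30, 11:00-21:20 (add 5h to convert from UTC-5).
Nikolai in UTC: 09:00-14:40, 15:20-20:40 (add 7h to convert from UTC-7).
Gita in UTC: 09:50-14:05, 14:40-21:20 (add 9h to convert from UTC-9).
Chen ∩ Nikolai: 09:00-10:30, 11:00-14:40, 15:20-20:40.
Chen ∩ Nikolai ∩ Gita: 09:50-10:30, 11:00-14:05, 15:20-20:40.
The first common window of at least 75 minutes is 11:00-14:05, so the earliest start is 11:00.

11:00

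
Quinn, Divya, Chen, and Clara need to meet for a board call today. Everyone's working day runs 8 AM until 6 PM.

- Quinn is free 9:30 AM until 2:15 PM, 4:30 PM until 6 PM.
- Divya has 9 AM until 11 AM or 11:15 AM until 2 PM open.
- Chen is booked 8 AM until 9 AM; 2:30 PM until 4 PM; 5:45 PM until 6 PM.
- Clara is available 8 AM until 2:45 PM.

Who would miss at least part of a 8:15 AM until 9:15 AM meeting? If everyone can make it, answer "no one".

Chen, Divya, Quinn

Quinn free: 09:30-14:15, 16:30-18:00.
Divya free: 09:00-11:00, 11:15-14:00.
Chen free: 09:00-14:30, 16:00-17:45 (invert busy blocks within the working day).
Clara free: 08:00-14:45.
Quinn: not fully free for 08:15-09:15. Divya: not fully free for 08:15-09:15. Chen: not fully free for 08:15-09:15. Clara: free for 08:15-09:15.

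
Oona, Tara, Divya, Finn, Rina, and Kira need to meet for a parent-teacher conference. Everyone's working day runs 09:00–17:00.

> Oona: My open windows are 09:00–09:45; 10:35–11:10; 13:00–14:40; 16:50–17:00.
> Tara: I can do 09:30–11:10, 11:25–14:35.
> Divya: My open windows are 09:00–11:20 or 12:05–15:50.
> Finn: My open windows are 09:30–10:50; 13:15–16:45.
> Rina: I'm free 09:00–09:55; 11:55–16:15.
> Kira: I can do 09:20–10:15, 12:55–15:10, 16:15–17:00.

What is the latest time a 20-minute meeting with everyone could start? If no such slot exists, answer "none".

Oona ∩ Tara: 09:30-09:45, 10:35-11:10, 13:00-14:35.
Oona ∩ Tara ∩ Divya: 09:30-09:45, 10:35-11:10, 13:00-14:35.
Oona ∩ Tara ∩ Divya ∩ Finn: 09:30-09:45, 10:35-10:50, 13:15-14:35.
Oona ∩ Tara ∩ Divya ∩ Finn ∩ Rina: 09:30-09:45, 13:15-14:35.
Oona ∩ Tara ∩ Divya ∩ Finn ∩ Rina ∩ Kira: 09:30-09:45, 13:15-14:35.
The last common window of at least 20 minutes is 13:15-14:35; a 20-minute meeting can start as late as 14:15 and still end by 14:35.

14:15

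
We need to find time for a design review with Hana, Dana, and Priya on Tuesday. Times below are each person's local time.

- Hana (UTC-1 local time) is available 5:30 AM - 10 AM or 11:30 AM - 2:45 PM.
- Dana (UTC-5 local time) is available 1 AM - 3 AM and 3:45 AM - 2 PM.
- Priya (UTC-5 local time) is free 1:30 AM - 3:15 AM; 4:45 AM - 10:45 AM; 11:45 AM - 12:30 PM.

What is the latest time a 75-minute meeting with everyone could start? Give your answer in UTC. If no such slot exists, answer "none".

14:30

Hana in UTC: 06:30-11:00, 12:30-15:45 (add 1h to convert from UTC-1).
Dana in UTC: 06:00-08:00, 08:45-19:00 (add 5h to convert from UTC-5).
Priya in UTC: 06:30-08:15, 09:45-15:45, 16:45-17:30 (add 5h to convert from UTC-5).
Hana ∩ Dana: 06:30-08:00, 08:45-11:00, 12:30-15:45.
Hana ∩ Dana ∩ Priya: 06:30-08:00, 09:45-11:00, 12:30-15:45.
The last common window of at least 75 minutes is 12:30-15:45; a 75-minute meeting can start as late as 14:30 and still end by 15:45.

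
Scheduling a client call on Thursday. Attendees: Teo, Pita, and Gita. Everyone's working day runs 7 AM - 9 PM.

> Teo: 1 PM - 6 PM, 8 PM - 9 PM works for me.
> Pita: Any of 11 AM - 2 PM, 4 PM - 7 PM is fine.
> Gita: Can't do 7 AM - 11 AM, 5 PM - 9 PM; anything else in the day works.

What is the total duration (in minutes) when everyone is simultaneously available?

Teo free: 13:00-18:00, 20:00-21:00.
Pita free: 11:00-14:00, 16:00-19:00.
Gita free: 11:00-17:00 (invert busy blocks within the working day).
Teo ∩ Pita: 13:00-14:00, 16:00-18:00.
Teo ∩ Pita ∩ Gita: 13:00-14:00, 16:00-17:00.
Summing the common windows: 60 + 60 = 120 minutes.

120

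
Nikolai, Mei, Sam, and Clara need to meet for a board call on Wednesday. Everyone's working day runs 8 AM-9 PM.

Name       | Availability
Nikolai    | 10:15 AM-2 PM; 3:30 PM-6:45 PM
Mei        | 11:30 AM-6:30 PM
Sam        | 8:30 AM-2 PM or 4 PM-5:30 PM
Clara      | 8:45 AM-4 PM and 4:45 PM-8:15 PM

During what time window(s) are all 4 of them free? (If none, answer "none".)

Nikolai ∩ Mei: 11:30-14:00, 15:30-18:30.
Nikolai ∩ Mei ∩ Sam: 11:30-14:00, 16:00-17:30.
Nikolai ∩ Mei ∩ Sam ∩ Clara: 11:30-14:00, 16:45-17:30.

11:30-14:00, 16:45-17:30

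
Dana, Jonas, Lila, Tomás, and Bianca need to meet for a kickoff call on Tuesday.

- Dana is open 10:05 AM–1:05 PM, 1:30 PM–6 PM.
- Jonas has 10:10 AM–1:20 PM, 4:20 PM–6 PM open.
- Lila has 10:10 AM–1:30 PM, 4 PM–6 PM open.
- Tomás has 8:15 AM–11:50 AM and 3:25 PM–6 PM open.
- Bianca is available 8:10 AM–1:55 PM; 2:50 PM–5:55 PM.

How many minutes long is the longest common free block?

Dana ∩ Jonas: 10:10-13:05, 16:20-18:00.
Dana ∩ Jonas ∩ Lila: 10:10-13:05, 16:20-18:00.
Dana ∩ Jonas ∩ Lila ∩ Tomás: 10:10-11:50, 16:20-18:00.
Dana ∩ Jonas ∩ Lila ∩ Tomás ∩ Bianca: 10:10-11:50, 16:20-17:55.
The longest is 10:10-11:50 at 100 minutes.

100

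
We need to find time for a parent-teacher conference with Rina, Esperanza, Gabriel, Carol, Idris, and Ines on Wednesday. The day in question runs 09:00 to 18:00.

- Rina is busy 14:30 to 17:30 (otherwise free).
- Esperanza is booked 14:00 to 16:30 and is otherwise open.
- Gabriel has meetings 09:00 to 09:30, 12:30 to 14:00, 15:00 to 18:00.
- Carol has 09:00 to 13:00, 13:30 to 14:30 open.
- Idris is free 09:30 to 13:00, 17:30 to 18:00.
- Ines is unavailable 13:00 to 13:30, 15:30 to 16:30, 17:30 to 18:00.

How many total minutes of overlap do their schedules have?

180

Rina free: 09:00-14:30, 17:30-18:00 (invert busy blocks within the working day).
Esperanza free: 09:00-14:00, 16:30-18:00 (invert busy blocks within the working day).
Gabriel free: 09:30-12:30, 14:00-15:00 (invert busy blocks within the working day).
Carol free: 09:00-13:00, 13:30-14:30.
Idris free: 09:30-13:00, 17:30-18:00.
Ines free: 09:00-13:00, 13:30-15:30, 16:30-17:30 (invert busy blocks within the working day).
Rina ∩ Esperanza: 09:00-14:00, 17:30-18:00.
Rina ∩ Esperanza ∩ Gabriel: 09:30-12:30.
Rina ∩ Esperanza ∩ Gabriel ∩ Carol: 09:30-12:30.
Rina ∩ Esperanza ∩ Gabriel ∩ Carol ∩ Idris: 09:30-12:30.
Rina ∩ Esperanza ∩ Gabriel ∩ Carol ∩ Idris ∩ Ines: 09:30-12:30.
That's a single block of 180 minutes.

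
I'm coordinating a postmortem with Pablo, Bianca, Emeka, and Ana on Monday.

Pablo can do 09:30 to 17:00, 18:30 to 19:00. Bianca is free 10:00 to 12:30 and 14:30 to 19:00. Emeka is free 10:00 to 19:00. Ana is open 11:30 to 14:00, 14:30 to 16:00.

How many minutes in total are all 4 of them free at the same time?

Pablo ∩ Bianca: 10:00-12:30, 14:30-17:00, 18:30-19:00.
Pablo ∩ Bianca ∩ Emeka: 10:00-12:30, 14:30-17:00, 18:30-19:00.
Pablo ∩ Bianca ∩ Emeka ∩ Ana: 11:30-12:30, 14:30-16:00.
So the common availability across everyone is 11:30-12:30, 14:30-16:00.
Summing the common windows: 60 + 90 = 150 minutes.

150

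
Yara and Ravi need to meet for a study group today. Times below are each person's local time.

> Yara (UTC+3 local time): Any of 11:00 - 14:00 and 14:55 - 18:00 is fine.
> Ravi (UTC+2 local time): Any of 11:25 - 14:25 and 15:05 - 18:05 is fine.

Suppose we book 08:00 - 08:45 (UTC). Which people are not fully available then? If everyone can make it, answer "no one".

Yara in UTC: 08:00-11:00, 11:55-15:00 (subtract 3h to convert from UTC+3).
Ravi in UTC: 09:25-12:25, 13:05-16:05 (subtract 2h to convert from UTC+2).
Yara: free for 08:00-08:45. Ravi: not fully free for 08:00-08:45.

Ravi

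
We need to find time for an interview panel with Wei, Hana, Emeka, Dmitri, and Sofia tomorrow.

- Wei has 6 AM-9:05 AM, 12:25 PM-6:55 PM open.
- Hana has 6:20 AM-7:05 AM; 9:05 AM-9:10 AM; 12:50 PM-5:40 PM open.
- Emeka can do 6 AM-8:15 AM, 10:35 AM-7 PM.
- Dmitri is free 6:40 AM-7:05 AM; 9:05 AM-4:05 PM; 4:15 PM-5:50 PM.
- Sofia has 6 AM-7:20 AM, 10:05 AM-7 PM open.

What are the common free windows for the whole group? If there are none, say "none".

06:40-07:05, 12:50-16:05, 16:15-17:40

Wei ∩ Hana: 06:20-07:05, 12:50-17:40.
Wei ∩ Hana ∩ Emeka: 06:20-07:05, 12:50-17:40.
Wei ∩ Hana ∩ Emeka ∩ Dmitri: 06:40-07:05, 12:50-16:05, 16:15-17:40.
Wei ∩ Hana ∩ Emeka ∩ Dmitri ∩ Sofia: 06:40-07:05, 12:50-16:05, 16:15-17:40.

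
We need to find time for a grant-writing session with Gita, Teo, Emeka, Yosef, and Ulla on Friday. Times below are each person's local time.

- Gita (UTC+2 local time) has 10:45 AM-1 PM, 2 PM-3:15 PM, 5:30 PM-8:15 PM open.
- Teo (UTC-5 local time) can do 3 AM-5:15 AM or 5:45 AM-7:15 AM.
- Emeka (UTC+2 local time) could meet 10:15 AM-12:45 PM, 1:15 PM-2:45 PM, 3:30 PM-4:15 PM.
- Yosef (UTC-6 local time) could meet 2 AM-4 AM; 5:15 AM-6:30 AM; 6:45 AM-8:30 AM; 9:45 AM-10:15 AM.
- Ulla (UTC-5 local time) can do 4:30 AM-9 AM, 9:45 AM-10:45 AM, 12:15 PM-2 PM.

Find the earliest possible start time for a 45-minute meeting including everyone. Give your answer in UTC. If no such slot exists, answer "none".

Gita in UTC: 08:45-11:00, 12:00-13:15, 15:30-18:15 (subtract 2h to convert from UTC+2).
Teo in UTC: 08:00-10:15, 10:45-12:15 (add 5h to convert from UTC-5).
Emeka in UTC: 08:15-10:45, 11:15-12:45, 13:30-14:15 (subtract 2h to convert from UTC+2).
Yosef in UTC: 08:00-10:00, 11:15-12:30, 12:45-14:30, 15:45-16:15 (add 6h to convert from UTC-6).
Ulla in UTC: 09:30-14:00, 14:45-15:45, 17:15-19:00 (add 5h to convert from UTC-5).
Gita ∩ Teo: 08:45-10:15, 10:45-11:00, 12:00-12:15.
Gita ∩ Teo ∩ Emeka: 08:45-10:15, 12:00-12:15.
Gita ∩ Teo ∩ Emeka ∩ Yosef: 08:45-10:00, 12:00-12:15.
Gita ∩ Teo ∩ Emeka ∩ Yosef ∩ Ulla: 09:30-10:00, 12:00-12:15.
So the common availability across everyone is 09:30-10:00, 12:00-12:15.
No common window is at least 45 minutes long.

none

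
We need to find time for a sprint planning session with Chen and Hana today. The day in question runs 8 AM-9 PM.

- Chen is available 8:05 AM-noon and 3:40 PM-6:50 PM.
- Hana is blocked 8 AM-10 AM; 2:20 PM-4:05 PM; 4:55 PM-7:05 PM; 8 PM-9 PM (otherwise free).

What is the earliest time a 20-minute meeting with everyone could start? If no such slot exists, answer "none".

10:00

Chen free: 08:05-12:00, 15:40-18:50.
Hana free: 10:00-14:20, 16:05-16:55, 19:05-20:00 (invert busy blocks within the working day).
Chen ∩ Hana: 10:00-12:00, 16:05-16:55.
The first common window of at least 20 minutes is 10:00-12:00, so the earliest start is 10:00.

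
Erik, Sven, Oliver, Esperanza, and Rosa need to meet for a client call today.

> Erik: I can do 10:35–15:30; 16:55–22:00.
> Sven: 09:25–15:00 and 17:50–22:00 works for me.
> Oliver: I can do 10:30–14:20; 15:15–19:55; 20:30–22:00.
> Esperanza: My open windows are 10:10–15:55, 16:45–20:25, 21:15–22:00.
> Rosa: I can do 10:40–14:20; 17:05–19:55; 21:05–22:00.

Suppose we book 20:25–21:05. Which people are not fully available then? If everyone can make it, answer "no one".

Esperanza, Oliver, Rosa

Erik: free for 20:25-21:05. Sven: free for 20:25-21:05. Oliver: not fully free for 20:25-21:05. Esperanza: not fully free for 20:25-21:05. Rosa: not fully free for 20:25-21:05.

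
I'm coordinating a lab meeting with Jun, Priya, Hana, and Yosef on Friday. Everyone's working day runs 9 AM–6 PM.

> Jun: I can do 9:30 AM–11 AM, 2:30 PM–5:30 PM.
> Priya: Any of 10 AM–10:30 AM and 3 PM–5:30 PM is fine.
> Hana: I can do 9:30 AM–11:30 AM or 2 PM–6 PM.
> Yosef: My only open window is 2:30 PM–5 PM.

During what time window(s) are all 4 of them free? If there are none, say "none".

15:00-17:00

Jun ∩ Priya: 10:00-10:30, 15:00-17:30.
Jun ∩ Priya ∩ Hana: 10:00-10:30, 15:00-17:30.
Jun ∩ Priya ∩ Hana ∩ Yosef: 15:00-17:00.
Those are the intersection windows.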